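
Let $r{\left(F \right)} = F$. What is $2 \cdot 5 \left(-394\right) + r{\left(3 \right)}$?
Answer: $-3937$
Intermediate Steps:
$2 \cdot 5 \left(-394\right) + r{\left(3 \right)} = 2 \cdot 5 \left(-394\right) + 3 = 10 \left(-394\right) + 3 = -3940 + 3 = -3937$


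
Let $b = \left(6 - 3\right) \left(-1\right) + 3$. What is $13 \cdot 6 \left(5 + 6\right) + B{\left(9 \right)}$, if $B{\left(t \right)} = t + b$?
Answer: $867$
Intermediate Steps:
$b = 0$ ($b = \left(6 - 3\right) \left(-1\right) + 3 = 3 \left(-1\right) + 3 = -3 + 3 = 0$)
$B{\left(t \right)} = t$ ($B{\left(t \right)} = t + 0 = t$)
$13 \cdot 6 \left(5 + 6\right) + B{\left(9 \right)} = 13 \cdot 6 \left(5 + 6\right) + 9 = 13 \cdot 6 \cdot 11 + 9 = 13 \cdot 66 + 9 = 858 + 9 = 867$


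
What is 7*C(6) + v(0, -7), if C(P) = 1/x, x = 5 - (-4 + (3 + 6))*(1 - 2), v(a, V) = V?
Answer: -63/10 ≈ -6.3000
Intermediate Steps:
x = 10 (x = 5 - (-4 + 9)*(-1) = 5 - 5*(-1) = 5 - 1*(-5) = 5 + 5 = 10)
C(P) = ⅒ (C(P) = 1/10 = ⅒)
7*C(6) + v(0, -7) = 7*(⅒) - 7 = 7/10 - 7 = -63/10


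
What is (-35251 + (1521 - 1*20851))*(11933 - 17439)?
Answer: 300522986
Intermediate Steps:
(-35251 + (1521 - 1*20851))*(11933 - 17439) = (-35251 + (1521 - 20851))*(-5506) = (-35251 - 19330)*(-5506) = -54581*(-5506) = 300522986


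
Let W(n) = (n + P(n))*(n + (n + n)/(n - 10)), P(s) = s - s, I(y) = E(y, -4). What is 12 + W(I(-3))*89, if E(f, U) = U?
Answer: 8628/7 ≈ 1232.6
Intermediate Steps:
I(y) = -4
P(s) = 0
W(n) = n*(n + 2*n/(-10 + n)) (W(n) = (n + 0)*(n + (n + n)/(n - 10)) = n*(n + (2*n)/(-10 + n)) = n*(n + 2*n/(-10 + n)))
12 + W(I(-3))*89 = 12 + ((-4)²*(-8 - 4)/(-10 - 4))*89 = 12 + (16*(-12)/(-14))*89 = 12 + (16*(-1/14)*(-12))*89 = 12 + (96/7)*89 = 12 + 8544/7 = 8628/7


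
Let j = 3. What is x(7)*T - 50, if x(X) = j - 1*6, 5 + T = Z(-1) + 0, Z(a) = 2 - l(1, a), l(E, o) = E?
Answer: -38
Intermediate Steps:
Z(a) = 1 (Z(a) = 2 - 1*1 = 2 - 1 = 1)
T = -4 (T = -5 + (1 + 0) = -5 + 1 = -4)
x(X) = -3 (x(X) = 3 - 1*6 = 3 - 6 = -3)
x(7)*T - 50 = -3*(-4) - 50 = 12 - 50 = -38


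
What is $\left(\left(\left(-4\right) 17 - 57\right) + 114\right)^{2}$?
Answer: $121$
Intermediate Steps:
$\left(\left(\left(-4\right) 17 - 57\right) + 114\right)^{2} = \left(\left(-68 - 57\right) + 114\right)^{2} = \left(-125 + 114\right)^{2} = \left(-11\right)^{2} = 121$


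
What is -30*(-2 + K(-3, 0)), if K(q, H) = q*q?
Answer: -210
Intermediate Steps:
K(q, H) = q²
-30*(-2 + K(-3, 0)) = -30*(-2 + (-3)²) = -30*(-2 + 9) = -30*7 = -210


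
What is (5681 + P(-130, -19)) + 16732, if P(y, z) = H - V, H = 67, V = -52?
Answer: 22532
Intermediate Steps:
P(y, z) = 119 (P(y, z) = 67 - 1*(-52) = 67 + 52 = 119)
(5681 + P(-130, -19)) + 16732 = (5681 + 119) + 16732 = 5800 + 16732 = 22532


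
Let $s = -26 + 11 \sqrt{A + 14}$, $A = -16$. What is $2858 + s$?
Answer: $2832 + 11 i \sqrt{2} \approx 2832.0 + 15.556 i$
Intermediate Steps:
$s = -26 + 11 i \sqrt{2}$ ($s = -26 + 11 \sqrt{-16 + 14} = -26 + 11 \sqrt{-2} = -26 + 11 i \sqrt{2} \approx -26.0 + 15.556 i$)
$2858 + s = 2858 - \left(26 - 11 i \sqrt{2}\right) = 2832 + 11 i \sqrt{2}$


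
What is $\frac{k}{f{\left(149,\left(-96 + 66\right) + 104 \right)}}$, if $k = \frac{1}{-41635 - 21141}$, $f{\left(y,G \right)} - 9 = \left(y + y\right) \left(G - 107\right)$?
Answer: $\frac{1}{616774200} \approx 1.6213 \cdot 10^{-9}$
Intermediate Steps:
$f{\left(y,G \right)} = 9 + 2 y \left(-107 + G\right)$ ($f{\left(y,G \right)} = 9 + \left(y + y\right) \left(G - 107\right) = 9 + 2 y \left(-107 + G\right)$)
$k = - \frac{1}{62776}$ ($k = \frac{1}{-62776} = - \frac{1}{62776} \approx -1.593 \cdot 10^{-5}$)
$\frac{k}{f{\left(149,\left(-96 + 66\right) + 104 \right)}} = - \frac{1}{62776 \left(9 - 31886 + 2 \left(\left(-96 + 66\right) + 104\right) 149\right)} = - \frac{1}{62776 \left(9 - 31886 + 2 \left(-30 + 104\right) 149\right)} = - \frac{1}{62776 \left(9 - 31886 + 2 \cdot 74 \cdot 149\right)} = - \frac{1}{62776 \left(9 - 31886 + 22052\right)} = - \frac{1}{62776 \left(-9825\right)} = \left(- \frac{1}{62776}\right) \left(- \frac{1}{9825}\right) = \frac{1}{616774200}$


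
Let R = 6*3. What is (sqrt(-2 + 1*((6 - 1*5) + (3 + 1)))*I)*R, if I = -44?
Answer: -792*sqrt(3) ≈ -1371.8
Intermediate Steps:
R = 18
(sqrt(-2 + 1*((6 - 1*5) + (3 + 1)))*I)*R = (sqrt(-2 + 1*((6 - 1*5) + (3 + 1)))*(-44))*18 = (sqrt(-2 + 1*((6 - 5) + 4))*(-44))*18 = (sqrt(-2 + 1*(1 + 4))*(-44))*18 = (sqrt(-2 + 1*5)*(-44))*18 = (sqrt(-2 + 5)*(-44))*18 = (sqrt(3)*(-44))*18 = -44*sqrt(3)*18 = -792*sqrt(3)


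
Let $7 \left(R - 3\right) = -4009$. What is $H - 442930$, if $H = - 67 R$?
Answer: $- \frac{2833314}{7} \approx -4.0476 \cdot 10^{5}$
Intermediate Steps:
$R = - \frac{3988}{7}$ ($R = 3 + \frac{1}{7} \left(-4009\right) = 3 - \frac{4009}{7} = - \frac{3988}{7} \approx -569.71$)
$H = \frac{267196}{7}$ ($H = \left(-67\right) \left(- \frac{3988}{7}\right) = \frac{267196}{7} \approx 38171.0$)
$H - 442930 = \frac{267196}{7} - 442930 = - \frac{2833314}{7}$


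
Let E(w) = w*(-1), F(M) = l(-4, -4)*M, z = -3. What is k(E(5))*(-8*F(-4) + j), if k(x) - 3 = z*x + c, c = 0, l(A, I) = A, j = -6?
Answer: -2412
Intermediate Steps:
F(M) = -4*M
E(w) = -w
k(x) = 3 - 3*x (k(x) = 3 + (-3*x + 0) = 3 - 3*x)
k(E(5))*(-8*F(-4) + j) = (3 - (-3)*5)*(-(-32)*(-4) - 6) = (3 - 3*(-5))*(-8*16 - 6) = (3 + 15)*(-128 - 6) = 18*(-134) = -2412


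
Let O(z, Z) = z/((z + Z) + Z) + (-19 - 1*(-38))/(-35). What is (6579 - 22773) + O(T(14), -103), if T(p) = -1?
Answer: -117329428/7245 ≈ -16195.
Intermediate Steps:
O(z, Z) = -19/35 + z/(z + 2*Z) (O(z, Z) = z/((Z + z) + Z) + (-19 + 38)*(-1/35) = z/(z + 2*Z) + 19*(-1/35) = z/(z + 2*Z) - 19/35 = -19/35 + z/(z + 2*Z))
(6579 - 22773) + O(T(14), -103) = (6579 - 22773) + 2*(-19*(-103) + 8*(-1))/(35*(-1 + 2*(-103))) = -16194 + 2*(1957 - 8)/(35*(-1 - 206)) = -16194 + (2/35)*1949/(-207) = -16194 + (2/35)*(-1/207)*1949 = -16194 - 3898/7245 = -117329428/7245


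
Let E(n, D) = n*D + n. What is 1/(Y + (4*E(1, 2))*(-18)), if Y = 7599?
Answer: 1/7383 ≈ 0.00013545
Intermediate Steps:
E(n, D) = n + D*n (E(n, D) = D*n + n = n + D*n)
1/(Y + (4*E(1, 2))*(-18)) = 1/(7599 + (4*(1*(1 + 2)))*(-18)) = 1/(7599 + (4*(1*3))*(-18)) = 1/(7599 + (4*3)*(-18)) = 1/(7599 + 12*(-18)) = 1/(7599 - 216) = 1/7383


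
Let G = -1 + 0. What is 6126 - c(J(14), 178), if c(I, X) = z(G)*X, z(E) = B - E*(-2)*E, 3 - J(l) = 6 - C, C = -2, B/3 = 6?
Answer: 2566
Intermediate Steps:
B = 18 (B = 3*6 = 18)
J(l) = -5 (J(l) = 3 - (6 - 1*(-2)) = 3 - (6 + 2) = 3 - 1*8 = 3 - 8 = -5)
G = -1
z(E) = 18 + 2*E² (z(E) = 18 - E*(-2)*E = 18 - (-2*E)*E = 18 - (-2)*E² = 18 + 2*E²)
c(I, X) = 20*X (c(I, X) = (18 + 2*(-1)²)*X = (18 + 2*1)*X = (18 + 2)*X = 20*X)
6126 - c(J(14), 178) = 6126 - 20*178 = 6126 - 1*3560 = 6126 - 3560 = 2566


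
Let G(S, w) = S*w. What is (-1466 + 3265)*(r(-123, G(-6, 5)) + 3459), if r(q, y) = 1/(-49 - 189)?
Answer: 211572937/34 ≈ 6.2227e+6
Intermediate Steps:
r(q, y) = -1/238 (r(q, y) = 1/(-238) = -1/238)
(-1466 + 3265)*(r(-123, G(-6, 5)) + 3459) = (-1466 + 3265)*(-1/238 + 3459) = 1799*(823241/238) = 211572937/34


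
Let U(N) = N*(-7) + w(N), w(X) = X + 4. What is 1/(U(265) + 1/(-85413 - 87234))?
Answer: -172647/273818143 ≈ -0.00063052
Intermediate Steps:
w(X) = 4 + X
U(N) = 4 - 6*N (U(N) = N*(-7) + (4 + N) = -7*N + (4 + N) = 4 - 6*N)
1/(U(265) + 1/(-85413 - 87234)) = 1/((4 - 6*265) + 1/(-85413 - 87234)) = 1/((4 - 1590) + 1/(-172647)) = 1/(-1586 - 1/172647) = 1/(-273818143/172647) = -172647/273818143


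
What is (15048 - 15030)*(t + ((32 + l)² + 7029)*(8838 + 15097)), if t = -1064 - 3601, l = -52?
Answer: 3200552100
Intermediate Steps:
t = -4665
(15048 - 15030)*(t + ((32 + l)² + 7029)*(8838 + 15097)) = (15048 - 15030)*(-4665 + ((32 - 52)² + 7029)*(8838 + 15097)) = 18*(-4665 + ((-20)² + 7029)*23935) = 18*(-4665 + (400 + 7029)*23935) = 18*(-4665 + 7429*23935) = 18*(-4665 + 177813115) = 18*177808450 = 3200552100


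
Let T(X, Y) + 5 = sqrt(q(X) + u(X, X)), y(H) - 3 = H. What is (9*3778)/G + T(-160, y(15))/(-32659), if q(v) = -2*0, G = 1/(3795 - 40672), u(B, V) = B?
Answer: -40950850793881/32659 - 4*I*sqrt(10)/32659 ≈ -1.2539e+9 - 0.00038731*I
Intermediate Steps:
y(H) = 3 + H
G = -1/36877 (G = 1/(-36877) = -1/36877 ≈ -2.7117e-5)
q(v) = 0
T(X, Y) = -5 + sqrt(X) (T(X, Y) = -5 + sqrt(0 + X) = -5 + sqrt(X))
(9*3778)/G + T(-160, y(15))/(-32659) = (9*3778)/(-1/36877) + (-5 + sqrt(-160))/(-32659) = 34002*(-36877) + (-5 + 4*I*sqrt(10))*(-1/32659) = -1253891754 + (5/32659 - 4*I*sqrt(10)/32659) = -40950850793881/32659 - 4*I*sqrt(10)/32659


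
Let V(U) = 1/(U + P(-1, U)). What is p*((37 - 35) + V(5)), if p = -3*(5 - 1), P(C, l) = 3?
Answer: -51/2 ≈ -25.500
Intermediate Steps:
V(U) = 1/(3 + U) (V(U) = 1/(U + 3) = 1/(3 + U))
p = -12 (p = -3*4 = -12)
p*((37 - 35) + V(5)) = -12*((37 - 35) + 1/(3 + 5)) = -12*(2 + 1/8) = -12*17/8 = -51/2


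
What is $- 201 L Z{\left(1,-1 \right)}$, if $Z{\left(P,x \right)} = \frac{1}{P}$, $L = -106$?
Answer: $21306$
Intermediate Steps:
$- 201 L Z{\left(1,-1 \right)} = \frac{\left(-201\right) \left(-106\right)}{1} = 21306 \cdot 1 = 21306$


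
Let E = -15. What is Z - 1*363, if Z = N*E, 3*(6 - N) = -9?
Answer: -498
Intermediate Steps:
N = 9 (N = 6 - 1/3*(-9) = 6 + 3 = 9)
Z = -135 (Z = 9*(-15) = -135)
Z - 1*363 = -135 - 1*363 = -135 - 363 = -498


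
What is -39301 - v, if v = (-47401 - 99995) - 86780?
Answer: 194875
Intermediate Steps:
v = -234176 (v = -147396 - 86780 = -234176)
-39301 - v = -39301 - 1*(-234176) = -39301 + 234176 = 194875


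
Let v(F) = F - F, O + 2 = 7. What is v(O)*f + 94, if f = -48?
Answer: 94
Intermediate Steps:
O = 5 (O = -2 + 7 = 5)
v(F) = 0
v(O)*f + 94 = 0*(-48) + 94 = 0 + 94 = 94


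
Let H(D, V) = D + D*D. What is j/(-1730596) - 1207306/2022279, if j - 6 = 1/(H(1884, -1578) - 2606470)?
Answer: -282026291581489397/472400977699300440 ≈ -0.59701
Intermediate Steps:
H(D, V) = D + D²
j = 5669221/944870 (j = 6 + 1/(1884*(1 + 1884) - 2606470) = 6 + 1/(1884*1885 - 2606470) = 6 + 1/(3551340 - 2606470) = 6 + 1/944870 = 5669221/944870 ≈ 6.0000)
j/(-1730596) - 1207306/2022279 = (5669221/944870)/(-1730596) - 1207306/2022279 = (5669221/944870)*(-1/1730596) - 1207306*1/2022279 = -5669221/1635188242520 - 1207306/2022279 = -282026291581489397/472400977699300440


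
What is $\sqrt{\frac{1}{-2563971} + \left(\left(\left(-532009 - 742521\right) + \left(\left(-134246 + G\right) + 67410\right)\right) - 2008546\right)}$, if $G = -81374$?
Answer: $\frac{i \sqrt{22557093296940643497}}{2563971} \approx 1852.4 i$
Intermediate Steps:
$\sqrt{\frac{1}{-2563971} + \left(\left(\left(-532009 - 742521\right) + \left(\left(-134246 + G\right) + 67410\right)\right) - 2008546\right)} = \sqrt{\frac{1}{-2563971} + \left(\left(\left(-532009 - 742521\right) + \left(\left(-134246 - 81374\right) + 67410\right)\right) - 2008546\right)} = \sqrt{- \frac{1}{2563971} + \left(\left(-1274530 + \left(-215620 + 67410\right)\right) - 2008546\right)} = \sqrt{- \frac{1}{2563971} - 3431286} = \sqrt{- \frac{8797717796707}{2563971}} = \frac{i \sqrt{22557093296940643497}}{2563971}$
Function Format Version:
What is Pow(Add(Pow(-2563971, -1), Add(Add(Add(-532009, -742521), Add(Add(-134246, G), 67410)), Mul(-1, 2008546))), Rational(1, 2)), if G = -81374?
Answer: Mul(Rational(1, 2563971), I, Pow(22557093296940643497, Rational(1, 2))) ≈ Mul(1852.4, I)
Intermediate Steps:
Pow(Add(Pow(-2563971, -1), Add(Add(Add(-532009, -742521), Add(Add(-134246, G), 67410)), Mul(-1, 2008546))), Rational(1, 2)) = Pow(Add(Pow(-2563971, -1), Add(Add(Add(-532009, -742521), Add(Add(-134246, -81374), 67410)), Mul(-1, 2008546))), Rational(1, 2)) = Pow(Add(Rational(-1, 2563971), Add(Add(-1274530, Add(-215620, 67410)), -2008546)), Rational(1, 2)) = Pow(Add(Rational(-1, 2563971), Add(Add(-1274530, -148210), -2008546)), Rational(1, 2)) = Pow(Add(Rational(-1, 2563971), Add(-1422740, -2008546)), Rational(1, 2)) = Pow(Add(Rational(-1, 2563971), -3431286), Rational(1, 2)) = Pow(Rational(-8797717796707, 2563971), Rational(1, 2)) = Mul(Rational(1, 2563971), I, Pow(22557093296940643497, Rational(1, 2)))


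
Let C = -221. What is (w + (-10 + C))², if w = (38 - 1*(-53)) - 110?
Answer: 62500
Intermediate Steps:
w = -19 (w = (38 + 53) - 110 = 91 - 110 = -19)
(w + (-10 + C))² = (-19 + (-10 - 221))² = (-19 - 231)² = (-250)² = 62500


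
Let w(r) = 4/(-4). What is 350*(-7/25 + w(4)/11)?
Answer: -1428/11 ≈ -129.82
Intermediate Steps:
w(r) = -1 (w(r) = 4*(-1/4) = -1)
350*(-7/25 + w(4)/11) = 350*(-7/25 - 1/11) = 350*(-102/275) = -1428/11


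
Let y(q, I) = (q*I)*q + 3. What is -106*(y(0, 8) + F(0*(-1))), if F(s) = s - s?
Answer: -318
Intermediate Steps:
F(s) = 0
y(q, I) = 3 + I*q² (y(q, I) = (I*q)*q + 3 = I*q² + 3 = 3 + I*q²)
-106*(y(0, 8) + F(0*(-1))) = -106*((3 + 8*0²) + 0) = -106*((3 + 8*0) + 0) = -106*((3 + 0) + 0) = -106*(3 + 0) = -106*3 = -318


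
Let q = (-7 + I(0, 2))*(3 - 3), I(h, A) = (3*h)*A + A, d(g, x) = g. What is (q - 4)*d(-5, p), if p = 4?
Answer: 20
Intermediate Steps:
I(h, A) = A + 3*A*h (I(h, A) = 3*A*h + A = A + 3*A*h)
q = 0 (q = (-7 + 2*(1 + 3*0))*(3 - 3) = (-7 + 2*(1 + 0))*0 = (-7 + 2*1)*0 = (-7 + 2)*0 = -5*0 = 0)
(q - 4)*d(-5, p) = (0 - 4)*(-5) = -4*(-5) = 20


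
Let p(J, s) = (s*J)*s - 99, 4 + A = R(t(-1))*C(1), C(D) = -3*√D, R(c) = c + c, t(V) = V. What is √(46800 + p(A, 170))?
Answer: √104501 ≈ 323.27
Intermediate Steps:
R(c) = 2*c
A = 2 (A = -4 + (2*(-1))*(-3*√1) = -4 - (-6) = -4 - 2*(-3) = -4 + 6 = 2)
p(J, s) = -99 + J*s² (p(J, s) = (J*s)*s - 99 = J*s² - 99 = -99 + J*s²)
√(46800 + p(A, 170)) = √(46800 + (-99 + 2*170²)) = √(46800 + (-99 + 2*28900)) = √(46800 + (-99 + 57800)) = √(46800 + 57701) = √104501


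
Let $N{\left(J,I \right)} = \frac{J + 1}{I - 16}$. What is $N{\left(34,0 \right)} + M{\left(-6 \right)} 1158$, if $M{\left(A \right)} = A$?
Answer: $- \frac{111203}{16} \approx -6950.2$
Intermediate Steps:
$N{\left(J,I \right)} = \frac{1 + J}{-16 + I}$
$N{\left(34,0 \right)} + M{\left(-6 \right)} 1158 = \frac{1 + 34}{-16 + 0} - 6948 = \frac{1}{-16} \cdot 35 - 6948 = \left(- \frac{1}{16}\right) 35 - 6948 = - \frac{35}{16} - 6948 = - \frac{111203}{16}$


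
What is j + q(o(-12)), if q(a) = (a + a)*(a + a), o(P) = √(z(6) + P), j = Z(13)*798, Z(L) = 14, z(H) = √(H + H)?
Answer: 11124 + 8*√3 ≈ 11138.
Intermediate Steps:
z(H) = √2*√H (z(H) = √(2*H) = √2*√H)
j = 11172 (j = 14*798 = 11172)
o(P) = √(P + 2*√3) (o(P) = √(√2*√6 + P) = √(2*√3 + P) = √(P + 2*√3))
q(a) = 4*a² (q(a) = (2*a)*(2*a) = 4*a²)
j + q(o(-12)) = 11172 + 4*(√(-12 + 2*√3))² = 11172 + 4*(-12 + 2*√3) = 11172 + (-48 + 8*√3) = 11124 + 8*√3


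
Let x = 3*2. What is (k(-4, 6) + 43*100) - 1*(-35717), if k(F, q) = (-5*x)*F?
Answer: 40137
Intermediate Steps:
x = 6
k(F, q) = -30*F (k(F, q) = (-5*6)*F = -30*F)
(k(-4, 6) + 43*100) - 1*(-35717) = (-30*(-4) + 43*100) - 1*(-35717) = (120 + 4300) + 35717 = 4420 + 35717 = 40137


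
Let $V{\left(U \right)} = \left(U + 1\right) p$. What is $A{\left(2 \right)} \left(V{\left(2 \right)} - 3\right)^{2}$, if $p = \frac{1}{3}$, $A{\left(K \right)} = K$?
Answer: $8$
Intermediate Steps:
$p = \frac{1}{3} \approx 0.33333$
$V{\left(U \right)} = \frac{1}{3} + \frac{U}{3}$ ($V{\left(U \right)} = \left(U + 1\right) \frac{1}{3} = \left(1 + U\right) \frac{1}{3} = \frac{1}{3} + \frac{U}{3}$)
$A{\left(2 \right)} \left(V{\left(2 \right)} - 3\right)^{2} = 2 \left(\left(\frac{1}{3} + \frac{1}{3} \cdot 2\right) - 3\right)^{2} = 2 \left(\left(\frac{1}{3} + \frac{2}{3}\right) - 3\right)^{2} = 2 \left(1 - 3\right)^{2} = 2 \left(-2\right)^{2} = 2 \cdot 4 = 8$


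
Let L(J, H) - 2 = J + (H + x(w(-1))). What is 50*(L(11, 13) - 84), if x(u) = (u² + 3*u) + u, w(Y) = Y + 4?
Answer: -1850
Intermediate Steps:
w(Y) = 4 + Y
x(u) = u² + 4*u
L(J, H) = 23 + H + J (L(J, H) = 2 + (J + (H + (4 - 1)*(4 + (4 - 1)))) = 2 + (J + (H + 3*(4 + 3))) = 2 + (J + (H + 3*7)) = 2 + (J + (H + 21)) = 2 + (J + (21 + H)) = 2 + (21 + H + J) = 23 + H + J)
50*(L(11, 13) - 84) = 50*((23 + 13 + 11) - 84) = 50*(47 - 84) = 50*(-37) = -1850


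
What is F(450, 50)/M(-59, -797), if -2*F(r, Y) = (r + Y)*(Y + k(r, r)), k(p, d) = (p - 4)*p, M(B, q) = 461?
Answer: -50187500/461 ≈ -1.0887e+5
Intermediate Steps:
k(p, d) = p*(-4 + p) (k(p, d) = (-4 + p)*p = p*(-4 + p))
F(r, Y) = -(Y + r)*(Y + r*(-4 + r))/2 (F(r, Y) = -(r + Y)*(Y + r*(-4 + r))/2 = -(Y + r)*(Y + r*(-4 + r))/2)
F(450, 50)/M(-59, -797) = (-½*50² - ½*50*450 - ½*450²*(-4 + 450) - ½*50*450*(-4 + 450))/461 = (-½*2500 - 11250 - ½*202500*446 - ½*50*450*446)*(1/461) = (-1250 - 11250 - 45157500 - 5017500)*(1/461) = -50187500*1/461 = -50187500/461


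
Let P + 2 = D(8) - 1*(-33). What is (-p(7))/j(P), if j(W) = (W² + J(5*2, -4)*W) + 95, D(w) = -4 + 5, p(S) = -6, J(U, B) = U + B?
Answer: 2/437 ≈ 0.0045767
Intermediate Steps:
J(U, B) = B + U
D(w) = 1
P = 32 (P = -2 + (1 - 1*(-33)) = -2 + (1 + 33) = -2 + 34 = 32)
j(W) = 95 + W² + 6*W (j(W) = (W² + (-4 + 5*2)*W) + 95 = (W² + (-4 + 10)*W) + 95 = (W² + 6*W) + 95 = 95 + W² + 6*W)
(-p(7))/j(P) = (-1*(-6))/(95 + 32² + 6*32) = 6/(95 + 1024 + 192) = 6/1311 = 6*(1/1311) = 2/437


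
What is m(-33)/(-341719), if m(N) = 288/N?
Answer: 96/3758909 ≈ 2.5539e-5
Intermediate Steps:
m(-33)/(-341719) = (288/(-33))/(-341719) = (288*(-1/33))*(-1/341719) = -96/11*(-1/341719) = 96/3758909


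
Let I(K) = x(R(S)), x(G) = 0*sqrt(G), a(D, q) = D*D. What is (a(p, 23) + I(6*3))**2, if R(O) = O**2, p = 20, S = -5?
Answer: 160000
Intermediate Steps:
a(D, q) = D**2
x(G) = 0
I(K) = 0
(a(p, 23) + I(6*3))**2 = (20**2 + 0)**2 = (400 + 0)**2 = 400**2 = 160000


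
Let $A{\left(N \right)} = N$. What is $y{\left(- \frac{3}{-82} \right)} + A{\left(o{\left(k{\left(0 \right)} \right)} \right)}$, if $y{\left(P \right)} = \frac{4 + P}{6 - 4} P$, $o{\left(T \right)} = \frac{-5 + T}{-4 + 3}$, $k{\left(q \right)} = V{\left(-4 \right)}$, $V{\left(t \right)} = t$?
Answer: $\frac{122025}{13448} \approx 9.0738$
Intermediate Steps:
$k{\left(q \right)} = -4$
$o{\left(T \right)} = 5 - T$ ($o{\left(T \right)} = \frac{-5 + T}{-1} = \left(-5 + T\right) \left(-1\right) = 5 - T$)
$y{\left(P \right)} = P \left(2 + \frac{P}{2}\right)$ ($y{\left(P \right)} = \frac{4 + P}{2} P = \left(4 + P\right) \frac{1}{2} P = \left(2 + \frac{P}{2}\right) P = P \left(2 + \frac{P}{2}\right)$)
$y{\left(- \frac{3}{-82} \right)} + A{\left(o{\left(k{\left(0 \right)} \right)} \right)} = \frac{- \frac{3}{-82} \left(4 - \frac{3}{-82}\right)}{2} + \left(5 - -4\right) = \frac{\left(-3\right) \left(- \frac{1}{82}\right) \left(4 - - \frac{3}{82}\right)}{2} + \left(5 + 4\right) = \frac{1}{2} \cdot \frac{3}{82} \left(4 + \frac{3}{82}\right) + 9 = \frac{1}{2} \cdot \frac{3}{82} \cdot \frac{331}{82} + 9 = \frac{993}{13448} + 9 = \frac{122025}{13448}$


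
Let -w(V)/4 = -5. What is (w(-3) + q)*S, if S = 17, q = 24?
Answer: 748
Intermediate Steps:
w(V) = 20 (w(V) = -4*(-5) = 20)
(w(-3) + q)*S = (20 + 24)*17 = 44*17 = 748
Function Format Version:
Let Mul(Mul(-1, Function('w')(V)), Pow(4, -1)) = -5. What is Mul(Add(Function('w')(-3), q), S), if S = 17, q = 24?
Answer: 748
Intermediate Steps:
Function('w')(V) = 20 (Function('w')(V) = Mul(-4, -5) = 20)
Mul(Add(Function('w')(-3), q), S) = Mul(Add(20, 24), 17) = Mul(44, 17) = 748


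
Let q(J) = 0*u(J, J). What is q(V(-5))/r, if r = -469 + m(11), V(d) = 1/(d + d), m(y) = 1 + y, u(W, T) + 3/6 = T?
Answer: 0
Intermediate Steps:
u(W, T) = -½ + T
V(d) = 1/(2*d)
q(J) = 0 (q(J) = 0*(-½ + J) = 0)
r = -457 (r = -469 + (1 + 11) = -469 + 12 = -457)
q(V(-5))/r = 0/(-457) = 0*(-1/457) = 0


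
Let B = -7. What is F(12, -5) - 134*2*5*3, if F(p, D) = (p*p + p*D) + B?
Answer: -3943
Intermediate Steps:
F(p, D) = -7 + p² + D*p (F(p, D) = (p*p + p*D) - 7 = (p² + D*p) - 7 = -7 + p² + D*p)
F(12, -5) - 134*2*5*3 = (-7 + 12² - 5*12) - 134*2*5*3 = (-7 + 144 - 60) - 1340*3 = 77 - 134*30 = 77 - 4020 = -3943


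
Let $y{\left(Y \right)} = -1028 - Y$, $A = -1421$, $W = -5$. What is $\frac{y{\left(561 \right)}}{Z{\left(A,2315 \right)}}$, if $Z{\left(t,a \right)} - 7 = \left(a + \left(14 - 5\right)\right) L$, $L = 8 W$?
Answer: $\frac{227}{13279} \approx 0.017095$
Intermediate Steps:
$L = -40$ ($L = 8 \left(-5\right) = -40$)
$Z{\left(t,a \right)} = -353 - 40 a$ ($Z{\left(t,a \right)} = 7 + \left(a + \left(14 - 5\right)\right) \left(-40\right) = 7 + \left(a + 9\right) \left(-40\right) = 7 + \left(9 + a\right) \left(-40\right) = 7 - \left(360 + 40 a\right) = -353 - 40 a$)
$\frac{y{\left(561 \right)}}{Z{\left(A,2315 \right)}} = \frac{-1028 - 561}{-353 - 92600} = - \frac{1589}{-92953} = \left(-1589\right) \left(- \frac{1}{92953}\right) = \frac{227}{13279}$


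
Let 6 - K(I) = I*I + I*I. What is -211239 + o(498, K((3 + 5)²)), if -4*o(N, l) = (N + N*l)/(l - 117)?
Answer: -3509872899/16606 ≈ -2.1136e+5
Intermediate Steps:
K(I) = 6 - 2*I² (K(I) = 6 - (I*I + I*I) = 6 - (I² + I²) = 6 - 2*I²)
o(N, l) = -(N + N*l)/(4*(-117 + l)) (o(N, l) = -(N + N*l)/(4*(l - 117)) = -(N + N*l)/(4*(-117 + l)))
-211239 + o(498, K((3 + 5)²)) = -211239 - 1*498*(1 + (6 - 2*(3 + 5)⁴))/(-468 + 4*(6 - 2*(3 + 5)⁴)) = -211239 - 1*498*(1 + (6 - 2*(8²)²))/(-468 + 4*(6 - 2*(8²)²)) = -211239 - 1*498*(1 + (6 - 2*64²))/(-468 + 4*(6 - 2*64²)) = -211239 - 1*498*(1 + (6 - 2*4096))/(-468 + 4*(6 - 2*4096)) = -211239 - 1*498*(1 + (6 - 8192))/(-468 + 4*(6 - 8192)) = -211239 - 1*498*(1 - 8186)/(-468 + 4*(-8186)) = -211239 - 1*498*(-8185)/(-468 - 32744) = -211239 - 1*498*(-8185)/(-33212) = -211239 - 1*498*(-1/33212)*(-8185) = -211239 - 2038065/16606 = -3509872899/16606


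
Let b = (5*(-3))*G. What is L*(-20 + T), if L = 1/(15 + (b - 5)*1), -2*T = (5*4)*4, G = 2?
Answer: 3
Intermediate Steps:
b = -30 (b = (5*(-3))*2 = -15*2 = -30)
T = -40 (T = -5*4*4/2 = -10*4 = -½*80 = -40)
L = -1/20 (L = 1/(15 + (-30 - 5)*1) = 1/(15 - 35*1) = 1/(15 - 35) = 1/(-20) = -1/20 ≈ -0.050000)
L*(-20 + T) = -(-20 - 40)/20 = -1/20*(-60) = 3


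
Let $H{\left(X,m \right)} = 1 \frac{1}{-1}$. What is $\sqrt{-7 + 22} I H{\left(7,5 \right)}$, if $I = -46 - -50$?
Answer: $- 4 \sqrt{15} \approx -15.492$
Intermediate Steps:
$H{\left(X,m \right)} = -1$ ($H{\left(X,m \right)} = 1 \left(-1\right) = -1$)
$I = 4$ ($I = -46 + 50 = 4$)
$\sqrt{-7 + 22} I H{\left(7,5 \right)} = \sqrt{-7 + 22} \cdot 4 \left(-1\right) = \sqrt{15} \cdot 4 \left(-1\right) = 4 \sqrt{15} \left(-1\right) = - 4 \sqrt{15}$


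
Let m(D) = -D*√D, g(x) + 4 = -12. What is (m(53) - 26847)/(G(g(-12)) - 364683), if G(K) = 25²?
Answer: 26847/364058 + 53*√53/364058 ≈ 0.074804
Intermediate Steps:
g(x) = -16 (g(x) = -4 - 12 = -16)
G(K) = 625
m(D) = -D^(3/2)
(m(53) - 26847)/(G(g(-12)) - 364683) = (-53^(3/2) - 26847)/(625 - 364683) = (-53*√53 - 26847)/(-364058) = (-53*√53 - 26847)*(-1/364058) = (-26847 - 53*√53)*(-1/364058) = 26847/364058 + 53*√53/364058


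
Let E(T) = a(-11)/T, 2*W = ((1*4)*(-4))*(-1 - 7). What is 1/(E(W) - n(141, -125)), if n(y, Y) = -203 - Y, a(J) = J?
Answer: 64/4981 ≈ 0.012849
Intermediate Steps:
W = 64 (W = (((1*4)*(-4))*(-1 - 7))/2 = ((4*(-4))*(-8))/2 = (-16*(-8))/2 = (1/2)*128 = 64)
E(T) = -11/T
1/(E(W) - n(141, -125)) = 1/(-11/64 - (-203 - 1*(-125))) = 1/(-11*1/64 - (-203 + 125)) = 1/(-11/64 - 1*(-78)) = 1/(-11/64 + 78) = 1/(4981/64) = 64/4981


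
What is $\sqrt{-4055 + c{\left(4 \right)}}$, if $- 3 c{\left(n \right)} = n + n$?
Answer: $\frac{i \sqrt{36519}}{3} \approx 63.7 i$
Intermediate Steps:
$c{\left(n \right)} = - \frac{2 n}{3}$ ($c{\left(n \right)} = - \frac{n + n}{3} = - \frac{2 n}{3}$)
$\sqrt{-4055 + c{\left(4 \right)}} = \sqrt{-4055 - \frac{8}{3}} = \sqrt{- \frac{12173}{3}} = \frac{i \sqrt{36519}}{3}$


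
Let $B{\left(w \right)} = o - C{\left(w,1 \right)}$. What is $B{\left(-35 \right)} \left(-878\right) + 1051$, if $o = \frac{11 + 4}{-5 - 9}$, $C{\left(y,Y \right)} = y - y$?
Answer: $\frac{13942}{7} \approx 1991.7$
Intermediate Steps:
$C{\left(y,Y \right)} = 0$
$o = - \frac{15}{14}$ ($o = \frac{15}{-14} = 15 \left(- \frac{1}{14}\right) = - \frac{15}{14} \approx -1.0714$)
$B{\left(w \right)} = - \frac{15}{14}$ ($B{\left(w \right)} = - \frac{15}{14} - 0 = - \frac{15}{14} + 0 = - \frac{15}{14}$)
$B{\left(-35 \right)} \left(-878\right) + 1051 = \left(- \frac{15}{14}\right) \left(-878\right) + 1051 = \frac{6585}{7} + 1051 = \frac{13942}{7}$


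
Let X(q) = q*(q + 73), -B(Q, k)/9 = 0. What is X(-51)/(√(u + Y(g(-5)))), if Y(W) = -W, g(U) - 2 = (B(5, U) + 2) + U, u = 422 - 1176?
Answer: 374*I*√753/251 ≈ 40.888*I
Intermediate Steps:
B(Q, k) = 0 (B(Q, k) = -9*0 = 0)
u = -754
X(q) = q*(73 + q)
g(U) = 4 + U (g(U) = 2 + ((0 + 2) + U) = 2 + (2 + U) = 4 + U)
X(-51)/(√(u + Y(g(-5)))) = (-51*(73 - 51))/(√(-754 - (4 - 5))) = (-51*22)/(√(-754 - 1*(-1))) = -1122/√(-754 + 1) = -1122*(-I*√753/753) = -(-374)*I*√753/251 = 374*I*√753/251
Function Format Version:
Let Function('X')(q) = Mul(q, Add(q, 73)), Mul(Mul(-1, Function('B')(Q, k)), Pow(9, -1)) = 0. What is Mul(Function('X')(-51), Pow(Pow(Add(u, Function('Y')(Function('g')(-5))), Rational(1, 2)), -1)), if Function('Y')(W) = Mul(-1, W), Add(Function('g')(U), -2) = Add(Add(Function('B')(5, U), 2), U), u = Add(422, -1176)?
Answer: Mul(Rational(374, 251), I, Pow(753, Rational(1, 2))) ≈ Mul(40.888, I)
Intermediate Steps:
Function('B')(Q, k) = 0 (Function('B')(Q, k) = Mul(-9, 0) = 0)
u = -754
Function('X')(q) = Mul(q, Add(73, q))
Function('g')(U) = Add(4, U) (Function('g')(U) = Add(2, Add(Add(0, 2), U)) = Add(2, Add(2, U)) = Add(4, U))
Mul(Function('X')(-51), Pow(Pow(Add(u, Function('Y')(Function('g')(-5))), Rational(1, 2)), -1)) = Mul(Mul(-51, Add(73, -51)), Pow(Pow(Add(-754, Mul(-1, Add(4, -5))), Rational(1, 2)), -1)) = Mul(Mul(-51, 22), Pow(Pow(Add(-754, Mul(-1, -1)), Rational(1, 2)), -1)) = Mul(-1122, Pow(Pow(Add(-754, 1), Rational(1, 2)), -1)) = Mul(-1122, Pow(Pow(-753, Rational(1, 2)), -1)) = Mul(-1122, Pow(Mul(I, Pow(753, Rational(1, 2))), -1)) = Mul(-1122, Mul(Rational(-1, 753), I, Pow(753, Rational(1, 2)))) = Mul(Rational(374, 251), I, Pow(753, Rational(1, 2)))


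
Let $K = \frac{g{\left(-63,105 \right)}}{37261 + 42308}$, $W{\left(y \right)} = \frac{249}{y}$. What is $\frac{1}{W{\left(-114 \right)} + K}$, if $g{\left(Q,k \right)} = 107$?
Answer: $- \frac{3023622}{6600161} \approx -0.45811$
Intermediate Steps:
$K = \frac{107}{79569}$ ($K = \frac{107}{37261 + 42308} = \frac{107}{79569} \approx 0.0013447$)
$\frac{1}{W{\left(-114 \right)} + K} = \frac{1}{\frac{249}{-114} + \frac{107}{79569}} = \frac{1}{249 \left(- \frac{1}{114}\right) + \frac{107}{79569}} = \frac{1}{- \frac{83}{38} + \frac{107}{79569}} = \frac{1}{- \frac{6600161}{3023622}} = - \frac{3023622}{6600161}$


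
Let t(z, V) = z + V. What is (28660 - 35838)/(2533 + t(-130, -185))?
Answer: -3589/1109 ≈ -3.2362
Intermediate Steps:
t(z, V) = V + z
(28660 - 35838)/(2533 + t(-130, -185)) = (28660 - 35838)/(2533 + (-185 - 130)) = -7178/(2533 - 315) = -7178/2218 = -7178*1/2218 = -3589/1109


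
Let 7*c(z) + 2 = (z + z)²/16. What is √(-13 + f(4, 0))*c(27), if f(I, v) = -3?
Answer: 103*I ≈ 103.0*I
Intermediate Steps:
c(z) = -2/7 + z²/28 (c(z) = -2/7 + ((z + z)²/16)/7 = -2/7 + ((2*z)²*(1/16))/7 = -2/7 + ((4*z²)*(1/16))/7 = -2/7 + (z²/4)/7 = -2/7 + z²/28)
√(-13 + f(4, 0))*c(27) = √(-13 - 3)*(-2/7 + (1/28)*27²) = √(-16)*(-2/7 + (1/28)*729) = (4*I)*(-2/7 + 729/28) = (4*I)*(103/4) = 103*I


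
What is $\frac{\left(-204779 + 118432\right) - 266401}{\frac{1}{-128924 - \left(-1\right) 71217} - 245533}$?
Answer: $\frac{5089007209}{3542243208} \approx 1.4367$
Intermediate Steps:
$\frac{\left(-204779 + 118432\right) - 266401}{\frac{1}{-128924 - \left(-1\right) 71217} - 245533} = \frac{-86347 - 266401}{\frac{1}{-128924 - -71217} - 245533} = - \frac{352748}{\frac{1}{-128924 + 71217} - 245533} = - \frac{352748}{\frac{1}{-57707} - 245533} = - \frac{352748}{- \frac{1}{57707} - 245533} = - \frac{352748}{- \frac{14168972832}{57707}} = \left(-352748\right) \left(- \frac{57707}{14168972832}\right) = \frac{5089007209}{3542243208}$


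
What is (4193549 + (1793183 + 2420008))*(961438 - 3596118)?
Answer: -22149069743200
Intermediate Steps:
(4193549 + (1793183 + 2420008))*(961438 - 3596118) = (4193549 + 4213191)*(-2634680) = 8406740*(-2634680) = -22149069743200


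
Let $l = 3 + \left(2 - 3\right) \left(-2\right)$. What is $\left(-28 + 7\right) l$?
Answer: $-105$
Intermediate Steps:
$l = 5$ ($l = 3 - -2 = 3 + 2 = 5$)
$\left(-28 + 7\right) l = \left(-28 + 7\right) 5 = \left(-21\right) 5 = -105$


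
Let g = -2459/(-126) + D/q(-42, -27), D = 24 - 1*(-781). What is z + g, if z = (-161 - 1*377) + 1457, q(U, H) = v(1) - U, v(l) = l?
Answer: 5186309/5418 ≈ 957.24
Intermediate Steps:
D = 805 (D = 24 + 781 = 805)
q(U, H) = 1 - U
g = 207167/5418 (g = -2459/(-126) + 805/(1 - 1*(-42)) = -2459*(-1/126) + 805/(1 + 42) = 2459/126 + 805/43 = 207167/5418 ≈ 38.237)
z = 919 (z = (-161 - 377) + 1457 = -538 + 1457 = 919)
z + g = 919 + 207167/5418 = 5186309/5418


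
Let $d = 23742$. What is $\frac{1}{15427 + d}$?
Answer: $\frac{1}{39169} \approx 2.553 \cdot 10^{-5}$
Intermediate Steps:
$\frac{1}{15427 + d} = \frac{1}{15427 + 23742} = \frac{1}{39169}$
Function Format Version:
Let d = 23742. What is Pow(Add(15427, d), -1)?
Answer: Rational(1, 39169) ≈ 2.5530e-5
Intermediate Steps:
Pow(Add(15427, d), -1) = Pow(Add(15427, 23742), -1) = Pow(39169, -1) = Rational(1, 39169)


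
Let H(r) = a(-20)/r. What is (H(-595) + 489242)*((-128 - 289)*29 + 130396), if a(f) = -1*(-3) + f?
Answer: 2025757989713/35 ≈ 5.7879e+10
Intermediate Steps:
a(f) = 3 + f
H(r) = -17/r (H(r) = (3 - 20)/r = -17/r)
(H(-595) + 489242)*((-128 - 289)*29 + 130396) = (-17/(-595) + 489242)*((-128 - 289)*29 + 130396) = (-17*(-1/595) + 489242)*(-417*29 + 130396) = (1/35 + 489242)*(-12093 + 130396) = (17123471/35)*118303 = 2025757989713/35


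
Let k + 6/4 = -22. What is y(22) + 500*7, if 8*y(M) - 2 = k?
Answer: 55957/16 ≈ 3497.3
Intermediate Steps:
k = -47/2 (k = -3/2 - 22 = -47/2 ≈ -23.500)
y(M) = -43/16 (y(M) = ¼ + (⅛)*(-47/2) = ¼ - 47/16 = -43/16)
y(22) + 500*7 = -43/16 + 500*7 = -43/16 + 3500 = 55957/16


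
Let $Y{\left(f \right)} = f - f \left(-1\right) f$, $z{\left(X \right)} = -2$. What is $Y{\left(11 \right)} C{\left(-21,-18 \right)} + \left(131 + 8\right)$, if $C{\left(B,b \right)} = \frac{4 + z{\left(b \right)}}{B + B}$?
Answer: $\frac{929}{7} \approx 132.71$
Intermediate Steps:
$Y{\left(f \right)} = f + f^{2}$ ($Y{\left(f \right)} = f - - f f = f - - f^{2} = f + f^{2}$)
$C{\left(B,b \right)} = \frac{1}{B}$ ($C{\left(B,b \right)} = \frac{4 - 2}{B + B} = \frac{2}{2 B} = 2 \frac{1}{2 B} = \frac{1}{B}$)
$Y{\left(11 \right)} C{\left(-21,-18 \right)} + \left(131 + 8\right) = \frac{11 \left(1 + 11\right)}{-21} + \left(131 + 8\right) = 11 \cdot 12 \left(- \frac{1}{21}\right) + 139 = 132 \left(- \frac{1}{21}\right) + 139 = - \frac{44}{7} + 139 = \frac{929}{7}$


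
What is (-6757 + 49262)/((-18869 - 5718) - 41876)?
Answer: -42505/66463 ≈ -0.63953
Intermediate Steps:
(-6757 + 49262)/((-18869 - 5718) - 41876) = 42505/(-24587 - 41876) = 42505/(-66463) = 42505*(-1/66463) = -42505/66463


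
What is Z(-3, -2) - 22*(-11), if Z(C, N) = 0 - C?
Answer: 245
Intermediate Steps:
Z(C, N) = -C
Z(-3, -2) - 22*(-11) = -1*(-3) - 22*(-11) = 3 + 242 = 245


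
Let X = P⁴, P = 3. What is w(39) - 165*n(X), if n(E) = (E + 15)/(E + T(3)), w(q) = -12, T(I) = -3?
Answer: -2796/13 ≈ -215.08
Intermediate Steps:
X = 81 (X = 3⁴ = 81)
n(E) = (15 + E)/(-3 + E) (n(E) = (E + 15)/(E - 3) = (15 + E)/(-3 + E))
w(39) - 165*n(X) = -12 - 165*(15 + 81)/(-3 + 81) = -12 - 165*96/78 = -12 - 55*96/26 = -12 - 165*16/13 = -12 - 2640/13 = -2796/13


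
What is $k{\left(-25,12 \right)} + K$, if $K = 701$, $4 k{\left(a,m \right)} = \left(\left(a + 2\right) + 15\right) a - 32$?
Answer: $743$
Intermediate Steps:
$k{\left(a,m \right)} = -8 + \frac{a \left(17 + a\right)}{4}$ ($k{\left(a,m \right)} = \frac{\left(\left(a + 2\right) + 15\right) a - 32}{4} = \frac{\left(\left(2 + a\right) + 15\right) a - 32}{4} = \frac{\left(17 + a\right) a - 32}{4} = \frac{a \left(17 + a\right) - 32}{4} = \frac{-32 + a \left(17 + a\right)}{4} = -8 + \frac{a \left(17 + a\right)}{4}$)
$k{\left(-25,12 \right)} + K = \left(-8 + \frac{\left(-25\right)^{2}}{4} + \frac{17}{4} \left(-25\right)\right) + 701 = \left(-8 + \frac{1}{4} \cdot 625 - \frac{425}{4}\right) + 701 = \left(-8 + \frac{625}{4} - \frac{425}{4}\right) + 701 = 42 + 701 = 743$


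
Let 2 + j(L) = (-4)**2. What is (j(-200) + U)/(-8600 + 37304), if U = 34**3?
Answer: 6553/4784 ≈ 1.3698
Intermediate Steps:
U = 39304
j(L) = 14 (j(L) = -2 + (-4)**2 = -2 + 16 = 14)
(j(-200) + U)/(-8600 + 37304) = (14 + 39304)/(-8600 + 37304) = 39318/28704 = 39318*(1/28704) = 6553/4784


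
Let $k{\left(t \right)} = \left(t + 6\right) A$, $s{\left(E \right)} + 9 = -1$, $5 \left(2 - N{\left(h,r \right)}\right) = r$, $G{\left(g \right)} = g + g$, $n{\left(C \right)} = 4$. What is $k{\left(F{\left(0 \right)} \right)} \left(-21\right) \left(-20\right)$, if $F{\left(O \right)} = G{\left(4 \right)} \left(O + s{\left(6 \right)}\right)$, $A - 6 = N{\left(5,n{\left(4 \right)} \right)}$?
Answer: $-223776$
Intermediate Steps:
$G{\left(g \right)} = 2 g$
$N{\left(h,r \right)} = 2 - \frac{r}{5}$
$A = \frac{36}{5}$ ($A = 6 + \left(2 - \frac{4}{5}\right) = 6 + \frac{6}{5} = \frac{36}{5} \approx 7.2$)
$s{\left(E \right)} = -10$ ($s{\left(E \right)} = -9 - 1 = -10$)
$F{\left(O \right)} = -80 + 8 O$ ($F{\left(O \right)} = 2 \cdot 4 \left(O - 10\right) = 8 \left(-10 + O\right) = -80 + 8 O$)
$k{\left(t \right)} = \frac{216}{5} + \frac{36 t}{5}$ ($k{\left(t \right)} = \left(t + 6\right) \frac{36}{5} = \left(6 + t\right) \frac{36}{5} = \frac{216}{5} + \frac{36 t}{5}$)
$k{\left(F{\left(0 \right)} \right)} \left(-21\right) \left(-20\right) = \left(\frac{216}{5} + \frac{36 \left(-80 + 8 \cdot 0\right)}{5}\right) \left(-21\right) \left(-20\right) = \left(\frac{216}{5} + \frac{36 \left(-80 + 0\right)}{5}\right) \left(-21\right) \left(-20\right) = \left(\frac{216}{5} + \frac{36}{5} \left(-80\right)\right) \left(-21\right) \left(-20\right) = \left(\frac{216}{5} - 576\right) \left(-21\right) \left(-20\right) = \left(- \frac{2664}{5}\right) \left(-21\right) \left(-20\right) = \frac{55944}{5} \left(-20\right) = -223776$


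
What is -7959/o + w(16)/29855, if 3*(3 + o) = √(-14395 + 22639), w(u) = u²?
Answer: -712615643/27078485 - 15918*√229/907 ≈ -291.90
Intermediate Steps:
o = -3 + 2*√229 (o = -3 + √(-14395 + 22639)/3 = -3 + √8244/3 = -3 + (6*√229)/3 = -3 + 2*√229 ≈ 27.266)
-7959/o + w(16)/29855 = -7959/(-3 + 2*√229) + 16²/29855 = -7959/(-3 + 2*√229) + 256*(1/29855) = -7959/(-3 + 2*√229) + 256/29855 = 256/29855 - 7959/(-3 + 2*√229)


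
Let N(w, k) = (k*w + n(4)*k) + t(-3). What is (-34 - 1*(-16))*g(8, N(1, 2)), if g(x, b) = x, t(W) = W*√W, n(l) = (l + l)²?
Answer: -144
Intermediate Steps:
n(l) = 4*l² (n(l) = (2*l)² = 4*l²)
t(W) = W^(3/2)
N(w, k) = 64*k + k*w - 3*I*√3 (N(w, k) = (k*w + (4*4²)*k) + (-3)^(3/2) = (k*w + (4*16)*k) - 3*I*√3 = (k*w + 64*k) - 3*I*√3 = (64*k + k*w) - 3*I*√3 = 64*k + k*w - 3*I*√3)
(-34 - 1*(-16))*g(8, N(1, 2)) = (-34 - 1*(-16))*8 = (-34 + 16)*8 = -18*8 = -144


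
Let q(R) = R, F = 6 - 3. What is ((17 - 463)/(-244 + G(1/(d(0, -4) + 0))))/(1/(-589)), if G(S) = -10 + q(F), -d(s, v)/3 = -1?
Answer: -262694/251 ≈ -1046.6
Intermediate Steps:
F = 3
d(s, v) = 3 (d(s, v) = -3*(-1) = 3)
G(S) = -7 (G(S) = -10 + 3 = -7)
((17 - 463)/(-244 + G(1/(d(0, -4) + 0))))/(1/(-589)) = ((17 - 463)/(-244 - 7))/(1/(-589)) = (-446/(-251))/(-1/589) = -446*(-1/251)*(-589) = (446/251)*(-589) = -262694/251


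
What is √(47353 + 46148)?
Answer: 3*√10389 ≈ 305.78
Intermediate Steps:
√(47353 + 46148) = √93501 = 3*√10389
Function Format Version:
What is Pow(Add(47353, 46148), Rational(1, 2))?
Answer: Mul(3, Pow(10389, Rational(1, 2))) ≈ 305.78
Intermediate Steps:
Pow(Add(47353, 46148), Rational(1, 2)) = Pow(93501, Rational(1, 2)) = Mul(3, Pow(10389, Rational(1, 2)))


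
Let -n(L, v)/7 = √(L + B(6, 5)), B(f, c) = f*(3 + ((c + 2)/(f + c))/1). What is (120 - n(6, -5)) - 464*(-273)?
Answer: 126792 + 21*√374/11 ≈ 1.2683e+5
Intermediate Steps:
B(f, c) = f*(3 + (2 + c)/(c + f)) (B(f, c) = f*(3 + ((2 + c)/(c + f))*1) = f*(3 + (2 + c)/(c + f)))
n(L, v) = -7*√(240/11 + L) (n(L, v) = -7*√(L + 6*(2 + 3*6 + 4*5)/(5 + 6)) = -7*√(L + 6*(2 + 18 + 20)/11) = -7*√(L + 6*(1/11)*40) = -7*√(L + 240/11) = -7*√(240/11 + L))
(120 - n(6, -5)) - 464*(-273) = (120 - (-7)*√(2640 + 121*6)/11) - 464*(-273) = (120 - (-7)*√(2640 + 726)/11) + 126672 = (120 - (-7)*√3366/11) + 126672 = (120 - (-7)*3*√374/11) + 126672 = (120 - (-21)*√374/11) + 126672 = (120 + 21*√374/11) + 126672 = 126792 + 21*√374/11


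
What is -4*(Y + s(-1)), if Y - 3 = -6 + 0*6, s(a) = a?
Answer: 16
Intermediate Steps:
Y = -3 (Y = 3 + (-6 + 0*6) = 3 + (-6 + 0) = 3 - 6 = -3)
-4*(Y + s(-1)) = -4*(-3 - 1) = -4*(-4) = 16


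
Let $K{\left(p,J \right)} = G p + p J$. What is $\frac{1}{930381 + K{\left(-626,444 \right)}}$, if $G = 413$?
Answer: $\frac{1}{393899} \approx 2.5387 \cdot 10^{-6}$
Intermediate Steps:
$K{\left(p,J \right)} = 413 p + J p$ ($K{\left(p,J \right)} = 413 p + p J = 413 p + J p$)
$\frac{1}{930381 + K{\left(-626,444 \right)}} = \frac{1}{930381 - 626 \left(413 + 444\right)} = \frac{1}{930381 - 536482} = \frac{1}{393899}$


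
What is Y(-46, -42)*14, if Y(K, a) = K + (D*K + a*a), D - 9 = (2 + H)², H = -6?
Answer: 7952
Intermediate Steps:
D = 25 (D = 9 + (2 - 6)² = 9 + (-4)² = 9 + 16 = 25)
Y(K, a) = a² + 26*K (Y(K, a) = K + (25*K + a*a) = K + (25*K + a²) = K + (a² + 25*K) = a² + 26*K)
Y(-46, -42)*14 = ((-42)² + 26*(-46))*14 = (1764 - 1196)*14 = 568*14 = 7952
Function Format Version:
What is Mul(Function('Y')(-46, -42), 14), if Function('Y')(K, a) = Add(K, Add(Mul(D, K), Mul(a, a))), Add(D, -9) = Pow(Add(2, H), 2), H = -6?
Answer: 7952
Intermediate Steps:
D = 25 (D = Add(9, Pow(Add(2, -6), 2)) = Add(9, Pow(-4, 2)) = Add(9, 16) = 25)
Function('Y')(K, a) = Add(Pow(a, 2), Mul(26, K)) (Function('Y')(K, a) = Add(K, Add(Mul(25, K), Mul(a, a))) = Add(K, Add(Mul(25, K), Pow(a, 2))) = Add(K, Add(Pow(a, 2), Mul(25, K))) = Add(Pow(a, 2), Mul(26, K)))
Mul(Function('Y')(-46, -42), 14) = Mul(Add(Pow(-42, 2), Mul(26, -46)), 14) = Mul(Add(1764, -1196), 14) = Mul(568, 14) = 7952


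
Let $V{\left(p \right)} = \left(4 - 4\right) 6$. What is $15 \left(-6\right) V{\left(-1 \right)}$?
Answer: $0$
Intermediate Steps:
$V{\left(p \right)} = 0$ ($V{\left(p \right)} = 0 \cdot 6 = 0$)
$15 \left(-6\right) V{\left(-1 \right)} = 15 \left(-6\right) 0 = \left(-90\right) 0 = 0$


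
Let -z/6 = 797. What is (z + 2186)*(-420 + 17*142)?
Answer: -5176424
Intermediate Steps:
z = -4782 (z = -6*797 = -4782)
(z + 2186)*(-420 + 17*142) = (-4782 + 2186)*(-420 + 17*142) = -2596*(-420 + 2414) = -2596*1994 = -5176424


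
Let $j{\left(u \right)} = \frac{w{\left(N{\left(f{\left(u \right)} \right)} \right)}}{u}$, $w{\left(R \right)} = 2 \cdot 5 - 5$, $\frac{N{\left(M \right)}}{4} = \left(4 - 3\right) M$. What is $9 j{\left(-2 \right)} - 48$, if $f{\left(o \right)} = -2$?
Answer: $- \frac{141}{2} \approx -70.5$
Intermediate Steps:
$N{\left(M \right)} = 4 M$ ($N{\left(M \right)} = 4 \left(4 - 3\right) M = 4 \cdot 1 M = 4 M$)
$w{\left(R \right)} = 5$ ($w{\left(R \right)} = 10 - 5 = 5$)
$j{\left(u \right)} = \frac{5}{u}$
$9 j{\left(-2 \right)} - 48 = 9 \frac{5}{-2} - 48 = 9 \cdot 5 \left(- \frac{1}{2}\right) - 48 = 9 \left(- \frac{5}{2}\right) - 48 = - \frac{45}{2} - 48 = - \frac{141}{2}$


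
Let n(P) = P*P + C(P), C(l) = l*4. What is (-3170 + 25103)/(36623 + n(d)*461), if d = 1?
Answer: 7311/12976 ≈ 0.56343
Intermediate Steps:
C(l) = 4*l
n(P) = P² + 4*P (n(P) = P*P + 4*P = P² + 4*P)
(-3170 + 25103)/(36623 + n(d)*461) = (-3170 + 25103)/(36623 + (1*(4 + 1))*461) = 21933/(36623 + (1*5)*461) = 21933/(36623 + 5*461) = 21933/(36623 + 2305) = 21933/38928 = 21933*(1/38928) = 7311/12976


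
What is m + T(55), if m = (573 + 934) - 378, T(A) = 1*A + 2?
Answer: 1186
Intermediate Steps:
T(A) = 2 + A (T(A) = A + 2 = 2 + A)
m = 1129 (m = 1507 - 378 = 1129)
m + T(55) = 1129 + (2 + 55) = 1129 + 57 = 1186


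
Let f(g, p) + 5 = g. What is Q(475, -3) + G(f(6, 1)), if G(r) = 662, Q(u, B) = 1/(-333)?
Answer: 220445/333 ≈ 662.00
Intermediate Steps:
f(g, p) = -5 + g
Q(u, B) = -1/333
Q(475, -3) + G(f(6, 1)) = -1/333 + 662 = 220445/333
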